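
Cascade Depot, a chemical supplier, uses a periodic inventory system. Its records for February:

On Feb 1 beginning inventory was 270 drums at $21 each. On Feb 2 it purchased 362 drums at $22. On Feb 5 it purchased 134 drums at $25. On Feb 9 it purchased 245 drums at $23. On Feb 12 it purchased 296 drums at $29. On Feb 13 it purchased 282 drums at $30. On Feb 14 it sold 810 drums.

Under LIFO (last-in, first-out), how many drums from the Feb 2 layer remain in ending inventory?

362

Feb 14, 810 sold [LIFO — newest first]: 282 @ $30 + 296 @ $29 + 232 @ $23 = $22,380
Ending inventory: 270 @ $21 + 362 @ $22 + 134 @ $25 + 13 @ $23 = $17,283
Check: goods available $39,663 = COGS $22,380 + ending $17,283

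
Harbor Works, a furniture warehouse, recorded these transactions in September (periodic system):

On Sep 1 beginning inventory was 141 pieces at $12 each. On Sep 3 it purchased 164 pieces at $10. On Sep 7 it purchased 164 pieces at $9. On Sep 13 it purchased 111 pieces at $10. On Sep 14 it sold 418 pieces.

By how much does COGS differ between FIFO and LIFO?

$333

FIFO COGS: 141 @ $12 + 164 @ $10 + 113 @ $9 = $4,349
LIFO COGS: 111 @ $10 + 164 @ $9 + 143 @ $10 = $4,016
Difference = |$4,349 − $4,016| = $333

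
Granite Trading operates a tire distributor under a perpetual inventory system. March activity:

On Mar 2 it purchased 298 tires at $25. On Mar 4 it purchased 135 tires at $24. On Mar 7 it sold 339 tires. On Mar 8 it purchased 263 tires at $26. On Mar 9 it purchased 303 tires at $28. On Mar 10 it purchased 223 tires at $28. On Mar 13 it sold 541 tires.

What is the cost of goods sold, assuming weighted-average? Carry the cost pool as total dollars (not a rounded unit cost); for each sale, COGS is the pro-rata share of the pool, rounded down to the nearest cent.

COGS = $23,004.29

After Mar 2: 298 on hand, pool $7,450.00 (≈ $25.0000 each)
After Mar 4: 433 on hand, pool $10,690.00 (≈ $24.6882 each)
Mar 7, sell 339: 339/433 × $10,690.00 → $8,369.30
After Mar 8: 357 on hand, pool $9,158.70 (≈ $25.6546 each)
After Mar 9: 660 on hand, pool $17,642.70 (≈ $26.7314 each)
After Mar 10: 883 on hand, pool $23,886.70 (≈ $27.0518 each)
Mar 13, sell 541: 541/883 × $23,886.70 → $14,634.99
Total COGS = $8,369.30 + $14,634.99 = $23,004.29
Ending inventory (cost pool remaining) = $9,251.71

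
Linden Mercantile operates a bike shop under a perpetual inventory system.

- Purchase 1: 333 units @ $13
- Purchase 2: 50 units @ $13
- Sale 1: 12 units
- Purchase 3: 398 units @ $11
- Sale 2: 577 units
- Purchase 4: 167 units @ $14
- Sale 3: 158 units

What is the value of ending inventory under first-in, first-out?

Sale 1 (12) [FIFO — oldest first]: 12 @ $13 = $156
Sale 2 (577) [FIFO — oldest first]: 321 @ $13 + 50 @ $13 + 206 @ $11 = $7,089
Sale 3 (158) [FIFO — oldest first]: 158 @ $11 = $1,738
Total COGS = $156 + $7,089 + $1,738 = $8,983
Ending inventory: 34 @ $11 + 167 @ $14 = $2,712
Check: goods available $11,695 = COGS $8,983 + ending $2,712

Ending inventory = $2,712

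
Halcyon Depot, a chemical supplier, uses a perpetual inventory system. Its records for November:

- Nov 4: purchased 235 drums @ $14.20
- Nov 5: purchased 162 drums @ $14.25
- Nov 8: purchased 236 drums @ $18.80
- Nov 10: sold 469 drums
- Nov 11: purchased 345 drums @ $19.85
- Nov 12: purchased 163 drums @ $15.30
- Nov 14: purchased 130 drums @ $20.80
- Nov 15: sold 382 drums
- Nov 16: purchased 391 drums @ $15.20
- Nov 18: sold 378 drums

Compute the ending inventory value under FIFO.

Nov 10, 469 sold [FIFO — oldest first]: 235 @ $14.20 + 162 @ $14.25 + 72 @ $18.80 = $6,999.10
Nov 15, 382 sold [FIFO — oldest first]: 164 @ $18.80 + 218 @ $19.85 = $7,410.50
Nov 18, 378 sold [FIFO — oldest first]: 127 @ $19.85 + 163 @ $15.30 + 88 @ $20.80 = $6,845.25
Total COGS = $6,999.10 + $7,410.50 + $6,845.25 = $21,254.85
Ending inventory: 42 @ $20.80 + 391 @ $15.20 = $6,816.80
Check: goods available $28,071.65 = COGS $21,254.85 + ending $6,816.80

Ending inventory = $6,816.80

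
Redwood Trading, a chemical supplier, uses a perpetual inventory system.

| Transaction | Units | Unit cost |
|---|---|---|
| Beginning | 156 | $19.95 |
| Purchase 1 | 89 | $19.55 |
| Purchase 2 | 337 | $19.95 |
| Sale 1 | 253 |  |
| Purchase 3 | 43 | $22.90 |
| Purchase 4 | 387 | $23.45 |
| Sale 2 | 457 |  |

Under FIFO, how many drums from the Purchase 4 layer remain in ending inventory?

302

Sale 1 (253) [FIFO — oldest first]: 156 @ $19.95 + 89 @ $19.55 + 8 @ $19.95 = $5,011.75
Sale 2 (457) [FIFO — oldest first]: 329 @ $19.95 + 43 @ $22.90 + 85 @ $23.45 = $9,541.50
Total COGS = $5,011.75 + $9,541.50 = $14,553.25
Ending inventory: 302 @ $23.45 = $7,081.90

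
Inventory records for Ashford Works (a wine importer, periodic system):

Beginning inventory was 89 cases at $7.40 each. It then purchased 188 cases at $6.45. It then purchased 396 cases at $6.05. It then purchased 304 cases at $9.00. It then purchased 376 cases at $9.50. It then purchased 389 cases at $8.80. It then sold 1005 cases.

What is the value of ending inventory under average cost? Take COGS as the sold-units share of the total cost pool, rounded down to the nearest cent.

Sale 1, sell 1005: 1005/1742 × $13,998.20 → $8,075.88
Ending inventory (cost pool remaining) = $5,922.32

Ending inventory = $5,922.32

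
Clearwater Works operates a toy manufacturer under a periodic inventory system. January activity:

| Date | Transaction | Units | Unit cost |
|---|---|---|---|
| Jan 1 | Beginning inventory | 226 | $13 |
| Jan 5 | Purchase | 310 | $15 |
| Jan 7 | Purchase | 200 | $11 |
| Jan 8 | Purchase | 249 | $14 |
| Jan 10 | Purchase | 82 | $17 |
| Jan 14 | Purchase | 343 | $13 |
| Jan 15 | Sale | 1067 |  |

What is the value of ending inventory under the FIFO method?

Jan 15, 1067 sold [FIFO — oldest first]: 226 @ $13 + 310 @ $15 + 200 @ $11 + 249 @ $14 + 82 @ $17 = $14,668
Ending inventory: 343 @ $13 = $4,459
Check: goods available $19,127 = COGS $14,668 + ending $4,459

Ending inventory = $4,459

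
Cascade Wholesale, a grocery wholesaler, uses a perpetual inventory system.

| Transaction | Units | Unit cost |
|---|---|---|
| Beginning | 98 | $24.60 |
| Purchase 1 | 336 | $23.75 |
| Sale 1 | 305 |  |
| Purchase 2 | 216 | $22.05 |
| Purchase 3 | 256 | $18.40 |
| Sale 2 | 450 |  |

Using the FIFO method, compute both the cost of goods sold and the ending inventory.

COGS = $17,085.60; ending inventory = $2,778.40

Sale 1 (305) [FIFO — oldest first]: 98 @ $24.60 + 207 @ $23.75 = $7,327.05
Sale 2 (450) [FIFO — oldest first]: 129 @ $23.75 + 216 @ $22.05 + 105 @ $18.40 = $9,758.55
Total COGS = $7,327.05 + $9,758.55 = $17,085.60
Ending inventory: 151 @ $18.40 = $2,778.40
Check: goods available $19,864.00 = COGS $17,085.60 + ending $2,778.40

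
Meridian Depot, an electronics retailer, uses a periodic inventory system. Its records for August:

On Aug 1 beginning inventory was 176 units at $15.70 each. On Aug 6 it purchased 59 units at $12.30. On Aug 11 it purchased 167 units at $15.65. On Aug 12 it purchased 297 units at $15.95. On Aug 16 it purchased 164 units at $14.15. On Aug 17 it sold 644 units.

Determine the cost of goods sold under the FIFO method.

Aug 17, 644 sold [FIFO — oldest first]: 176 @ $15.70 + 59 @ $12.30 + 167 @ $15.65 + 242 @ $15.95 = $9,962.35
Ending inventory: 55 @ $15.95 + 164 @ $14.15 = $3,197.85

COGS = $9,962.35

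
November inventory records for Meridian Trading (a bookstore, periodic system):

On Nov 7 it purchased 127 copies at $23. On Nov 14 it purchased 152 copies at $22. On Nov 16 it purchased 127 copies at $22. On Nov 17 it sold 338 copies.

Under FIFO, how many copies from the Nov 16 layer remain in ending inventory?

Nov 17, 338 sold [FIFO — oldest first]: 127 @ $23 + 152 @ $22 + 59 @ $22 = $7,563
Ending inventory: 68 @ $22 = $1,496
Check: goods available $9,059 = COGS $7,563 + ending $1,496

68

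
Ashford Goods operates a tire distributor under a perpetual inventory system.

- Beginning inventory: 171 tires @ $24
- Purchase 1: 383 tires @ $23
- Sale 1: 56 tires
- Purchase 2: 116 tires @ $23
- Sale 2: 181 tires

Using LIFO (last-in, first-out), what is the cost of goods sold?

COGS = $5,451

Sale 1 (56) [LIFO — newest first]: 56 @ $23 = $1,288
Sale 2 (181) [LIFO — newest first]: 116 @ $23 + 65 @ $23 = $4,163
Total COGS = $1,288 + $4,163 = $5,451
Ending inventory: 171 @ $24 + 262 @ $23 = $10,130
Check: goods available $15,581 = COGS $5,451 + ending $10,130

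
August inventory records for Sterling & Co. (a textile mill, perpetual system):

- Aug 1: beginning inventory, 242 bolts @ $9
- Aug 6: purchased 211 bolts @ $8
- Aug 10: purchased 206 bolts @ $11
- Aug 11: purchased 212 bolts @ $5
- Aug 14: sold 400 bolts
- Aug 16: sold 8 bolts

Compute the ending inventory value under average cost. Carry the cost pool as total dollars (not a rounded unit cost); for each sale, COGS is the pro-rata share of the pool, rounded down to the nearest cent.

After Aug 1: 242 on hand, pool $2,178.00 (≈ $9.0000 each)
After Aug 6: 453 on hand, pool $3,866.00 (≈ $8.5342 each)
After Aug 10: 659 on hand, pool $6,132.00 (≈ $9.3050 each)
After Aug 11: 871 on hand, pool $7,192.00 (≈ $8.2572 each)
Aug 14, sell 400: 400/871 × $7,192.00 → $3,302.87
Aug 16, sell 8: 8/471 × $3,889.13 → $66.05
Total COGS = $3,302.87 + $66.05 = $3,368.92
Ending inventory (cost pool remaining) = $3,823.08

Ending inventory = $3,823.08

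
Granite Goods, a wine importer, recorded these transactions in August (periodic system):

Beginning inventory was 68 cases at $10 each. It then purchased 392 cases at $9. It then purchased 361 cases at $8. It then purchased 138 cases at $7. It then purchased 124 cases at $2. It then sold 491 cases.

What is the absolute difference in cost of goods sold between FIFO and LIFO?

FIFO COGS: 68 @ $10 + 392 @ $9 + 31 @ $8 = $4,456
LIFO COGS: 124 @ $2 + 138 @ $7 + 229 @ $8 = $3,046
Difference = |$4,456 − $3,046| = $1,410

$1,410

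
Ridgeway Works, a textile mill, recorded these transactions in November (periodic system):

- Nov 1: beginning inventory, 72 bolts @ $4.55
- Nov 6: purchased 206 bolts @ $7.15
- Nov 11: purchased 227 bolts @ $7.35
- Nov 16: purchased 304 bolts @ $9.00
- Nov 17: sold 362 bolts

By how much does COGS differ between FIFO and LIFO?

$744.40

FIFO COGS: 72 @ $4.55 + 206 @ $7.15 + 84 @ $7.35 = $2,417.90
LIFO COGS: 304 @ $9.00 + 58 @ $7.35 = $3,162.30
Difference = |$2,417.90 − $3,162.30| = $744.40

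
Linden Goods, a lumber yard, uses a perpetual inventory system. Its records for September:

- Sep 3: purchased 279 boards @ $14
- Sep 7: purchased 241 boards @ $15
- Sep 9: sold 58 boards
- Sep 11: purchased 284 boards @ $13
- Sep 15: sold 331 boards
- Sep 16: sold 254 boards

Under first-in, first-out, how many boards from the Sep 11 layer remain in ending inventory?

Sep 9, 58 sold [FIFO — oldest first]: 58 @ $14 = $812
Sep 15, 331 sold [FIFO — oldest first]: 221 @ $14 + 110 @ $15 = $4,744
Sep 16, 254 sold [FIFO — oldest first]: 131 @ $15 + 123 @ $13 = $3,564
Total COGS = $812 + $4,744 + $3,564 = $9,120
Ending inventory: 161 @ $13 = $2,093

161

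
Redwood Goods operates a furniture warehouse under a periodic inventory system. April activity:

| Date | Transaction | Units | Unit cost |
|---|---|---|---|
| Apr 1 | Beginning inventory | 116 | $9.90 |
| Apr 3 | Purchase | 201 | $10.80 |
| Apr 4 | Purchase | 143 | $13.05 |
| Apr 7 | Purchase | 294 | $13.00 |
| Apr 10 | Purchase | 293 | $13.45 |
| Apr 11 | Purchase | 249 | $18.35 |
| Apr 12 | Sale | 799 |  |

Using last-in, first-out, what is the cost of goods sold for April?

Apr 12, 799 sold [LIFO — newest first]: 249 @ $18.35 + 293 @ $13.45 + 257 @ $13.00 = $11,851.00
Ending inventory: 116 @ $9.90 + 201 @ $10.80 + 143 @ $13.05 + 37 @ $13.00 = $5,666.35

COGS = $11,851.00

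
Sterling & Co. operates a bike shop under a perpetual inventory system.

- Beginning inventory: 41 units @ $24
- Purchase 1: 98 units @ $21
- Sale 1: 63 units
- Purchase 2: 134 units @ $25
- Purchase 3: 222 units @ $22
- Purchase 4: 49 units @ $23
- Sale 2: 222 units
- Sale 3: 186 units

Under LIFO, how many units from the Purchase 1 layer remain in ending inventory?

32

Sale 1 (63) [LIFO — newest first]: 63 @ $21 = $1,323
Sale 2 (222) [LIFO — newest first]: 49 @ $23 + 173 @ $22 = $4,933
Sale 3 (186) [LIFO — newest first]: 49 @ $22 + 134 @ $25 + 3 @ $21 = $4,491
Total COGS = $1,323 + $4,933 + $4,491 = $10,747
Ending inventory: 41 @ $24 + 32 @ $21 = $1,656
Check: goods available $12,403 = COGS $10,747 + ending $1,656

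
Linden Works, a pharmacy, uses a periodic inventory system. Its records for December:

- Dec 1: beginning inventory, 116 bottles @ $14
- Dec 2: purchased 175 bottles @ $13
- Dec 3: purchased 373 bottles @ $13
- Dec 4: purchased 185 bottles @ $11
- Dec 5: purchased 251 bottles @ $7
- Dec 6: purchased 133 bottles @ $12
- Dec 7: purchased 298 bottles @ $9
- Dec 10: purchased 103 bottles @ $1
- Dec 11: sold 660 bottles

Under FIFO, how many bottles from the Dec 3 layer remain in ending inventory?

4

Dec 11, 660 sold [FIFO — oldest first]: 116 @ $14 + 175 @ $13 + 369 @ $13 = $8,696
Ending inventory: 4 @ $13 + 185 @ $11 + 251 @ $7 + 133 @ $12 + 298 @ $9 + 103 @ $1 = $8,225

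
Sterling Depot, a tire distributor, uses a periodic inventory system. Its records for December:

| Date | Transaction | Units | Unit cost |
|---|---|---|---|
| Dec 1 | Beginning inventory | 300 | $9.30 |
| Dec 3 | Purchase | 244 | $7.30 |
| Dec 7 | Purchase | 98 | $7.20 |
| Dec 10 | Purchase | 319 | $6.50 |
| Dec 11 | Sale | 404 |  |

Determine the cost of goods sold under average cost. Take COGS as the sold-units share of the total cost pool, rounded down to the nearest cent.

COGS = $3,090.03

Dec 11, sell 404: 404/961 × $7,350.30 → $3,090.03
Ending inventory (cost pool remaining) = $4,260.27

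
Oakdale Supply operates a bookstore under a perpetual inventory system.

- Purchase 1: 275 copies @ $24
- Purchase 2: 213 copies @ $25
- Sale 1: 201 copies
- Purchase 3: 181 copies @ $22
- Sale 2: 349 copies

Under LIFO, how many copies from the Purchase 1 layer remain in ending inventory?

Sale 1 (201) [LIFO — newest first]: 201 @ $25 = $5,025
Sale 2 (349) [LIFO — newest first]: 181 @ $22 + 12 @ $25 + 156 @ $24 = $8,026
Total COGS = $5,025 + $8,026 = $13,051
Ending inventory: 119 @ $24 = $2,856

119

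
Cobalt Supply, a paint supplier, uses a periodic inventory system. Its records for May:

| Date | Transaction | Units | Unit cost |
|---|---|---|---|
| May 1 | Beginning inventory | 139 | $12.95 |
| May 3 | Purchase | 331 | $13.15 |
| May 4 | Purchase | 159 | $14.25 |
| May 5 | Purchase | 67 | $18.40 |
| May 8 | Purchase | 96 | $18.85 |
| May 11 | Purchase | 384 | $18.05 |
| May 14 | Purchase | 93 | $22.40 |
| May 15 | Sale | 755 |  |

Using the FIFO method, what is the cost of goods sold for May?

May 15, 755 sold [FIFO — oldest first]: 139 @ $12.95 + 331 @ $13.15 + 159 @ $14.25 + 67 @ $18.40 + 59 @ $18.85 = $10,763.40
Ending inventory: 37 @ $18.85 + 384 @ $18.05 + 93 @ $22.40 = $9,711.85

COGS = $10,763.40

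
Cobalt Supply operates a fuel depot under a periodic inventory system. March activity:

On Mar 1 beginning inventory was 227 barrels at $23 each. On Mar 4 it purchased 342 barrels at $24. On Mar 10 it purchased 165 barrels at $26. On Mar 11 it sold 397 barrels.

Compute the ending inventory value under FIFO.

Mar 11, 397 sold [FIFO — oldest first]: 227 @ $23 + 170 @ $24 = $9,301
Ending inventory: 172 @ $24 + 165 @ $26 = $8,418
Check: goods available $17,719 = COGS $9,301 + ending $8,418

Ending inventory = $8,418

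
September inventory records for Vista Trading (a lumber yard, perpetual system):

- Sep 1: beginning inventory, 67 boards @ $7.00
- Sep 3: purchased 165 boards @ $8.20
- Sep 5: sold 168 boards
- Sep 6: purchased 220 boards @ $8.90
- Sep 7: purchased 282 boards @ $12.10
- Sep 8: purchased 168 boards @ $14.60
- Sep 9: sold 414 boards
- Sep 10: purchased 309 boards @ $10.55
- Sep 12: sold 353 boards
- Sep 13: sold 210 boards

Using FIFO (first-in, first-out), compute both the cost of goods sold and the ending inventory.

Sep 5, 168 sold [FIFO — oldest first]: 67 @ $7.00 + 101 @ $8.20 = $1,297.20
Sep 9, 414 sold [FIFO — oldest first]: 64 @ $8.20 + 220 @ $8.90 + 130 @ $12.10 = $4,055.80
Sep 12, 353 sold [FIFO — oldest first]: 152 @ $12.10 + 168 @ $14.60 + 33 @ $10.55 = $4,640.15
Sep 13, 210 sold [FIFO — oldest first]: 210 @ $10.55 = $2,215.50
Total COGS = $1,297.20 + $4,055.80 + $4,640.15 + $2,215.50 = $12,208.65
Ending inventory: 66 @ $10.55 = $696.30
Check: goods available $12,904.95 = COGS $12,208.65 + ending $696.30

COGS = $12,208.65; ending inventory = $696.30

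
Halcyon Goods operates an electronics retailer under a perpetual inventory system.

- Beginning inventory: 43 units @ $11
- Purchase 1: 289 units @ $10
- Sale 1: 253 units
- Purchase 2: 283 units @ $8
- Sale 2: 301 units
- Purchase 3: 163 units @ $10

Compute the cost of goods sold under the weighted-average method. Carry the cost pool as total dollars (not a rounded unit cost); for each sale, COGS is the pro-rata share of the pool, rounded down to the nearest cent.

COGS = $5,110.65

After Beginning: 43 on hand, pool $473.00 (≈ $11.0000 each)
After Purchase 1: 332 on hand, pool $3,363.00 (≈ $10.1295 each)
Sale 1, sell 253: 253/332 × $3,363.00 → $2,562.76
After Purchase 2: 362 on hand, pool $3,064.24 (≈ $8.4648 each)
Sale 2, sell 301: 301/362 × $3,064.24 → $2,547.89
After Purchase 3: 224 on hand, pool $2,146.35 (≈ $9.5819 each)
Total COGS = $2,562.76 + $2,547.89 = $5,110.65
Ending inventory (cost pool remaining) = $2,146.35
Check: goods available $7,257.00 = COGS $5,110.65 + ending $2,146.35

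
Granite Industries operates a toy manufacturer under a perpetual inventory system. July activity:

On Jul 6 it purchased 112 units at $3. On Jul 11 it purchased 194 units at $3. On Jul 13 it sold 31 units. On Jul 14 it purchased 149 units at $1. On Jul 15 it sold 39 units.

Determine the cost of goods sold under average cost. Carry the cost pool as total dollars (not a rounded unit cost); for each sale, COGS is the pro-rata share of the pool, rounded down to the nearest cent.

COGS = $182.58

After Jul 6: 112 on hand, pool $336.00 (≈ $3.0000 each)
After Jul 11: 306 on hand, pool $918.00 (≈ $3.0000 each)
Jul 13, sell 31: 31/306 × $918.00 → $93.00
After Jul 14: 424 on hand, pool $974.00 (≈ $2.2972 each)
Jul 15, sell 39: 39/424 × $974.00 → $89.58
Total COGS = $93.00 + $89.58 = $182.58
Ending inventory (cost pool remaining) = $884.42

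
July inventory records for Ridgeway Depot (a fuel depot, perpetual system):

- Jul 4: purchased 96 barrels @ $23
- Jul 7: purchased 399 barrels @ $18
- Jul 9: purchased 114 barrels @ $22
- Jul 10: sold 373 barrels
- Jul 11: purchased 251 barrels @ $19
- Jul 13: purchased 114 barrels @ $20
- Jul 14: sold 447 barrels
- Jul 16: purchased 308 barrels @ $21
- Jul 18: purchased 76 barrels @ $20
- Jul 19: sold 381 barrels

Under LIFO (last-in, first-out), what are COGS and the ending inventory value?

COGS = $23,620; ending inventory = $3,315

Jul 10, 373 sold [LIFO — newest first]: 114 @ $22 + 259 @ $18 = $7,170
Jul 14, 447 sold [LIFO — newest first]: 114 @ $20 + 251 @ $19 + 82 @ $18 = $8,525
Jul 19, 381 sold [LIFO — newest first]: 76 @ $20 + 305 @ $21 = $7,925
Total COGS = $7,170 + $8,525 + $7,925 = $23,620
Ending inventory: 96 @ $23 + 58 @ $18 + 3 @ $21 = $3,315
Check: goods available $26,935 = COGS $23,620 + ending $3,315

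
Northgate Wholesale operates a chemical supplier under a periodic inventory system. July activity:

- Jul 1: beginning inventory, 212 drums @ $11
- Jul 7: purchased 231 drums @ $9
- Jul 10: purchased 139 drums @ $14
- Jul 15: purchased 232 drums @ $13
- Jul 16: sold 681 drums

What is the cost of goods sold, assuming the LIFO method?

COGS = $7,910

Jul 16, 681 sold [LIFO — newest first]: 232 @ $13 + 139 @ $14 + 231 @ $9 + 79 @ $11 = $7,910
Ending inventory: 133 @ $11 = $1,463
Check: goods available $9,373 = COGS $7,910 + ending $1,463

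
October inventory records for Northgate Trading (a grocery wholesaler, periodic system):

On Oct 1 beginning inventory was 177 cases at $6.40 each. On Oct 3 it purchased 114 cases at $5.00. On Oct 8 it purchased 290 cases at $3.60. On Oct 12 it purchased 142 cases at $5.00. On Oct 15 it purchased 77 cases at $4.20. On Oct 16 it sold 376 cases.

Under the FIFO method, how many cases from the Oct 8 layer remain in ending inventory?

205

Oct 16, 376 sold [FIFO — oldest first]: 177 @ $6.40 + 114 @ $5.00 + 85 @ $3.60 = $2,008.80
Ending inventory: 205 @ $3.60 + 142 @ $5.00 + 77 @ $4.20 = $1,771.40
Check: goods available $3,780.20 = COGS $2,008.80 + ending $1,771.40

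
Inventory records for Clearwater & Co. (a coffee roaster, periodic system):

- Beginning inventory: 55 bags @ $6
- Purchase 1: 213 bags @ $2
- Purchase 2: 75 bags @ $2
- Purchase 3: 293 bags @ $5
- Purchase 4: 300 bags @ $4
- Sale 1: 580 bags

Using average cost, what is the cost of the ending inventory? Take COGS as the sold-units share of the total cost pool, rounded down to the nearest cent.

Sale 1, sell 580: 580/936 × $3,571.00 → $2,212.79
Ending inventory (cost pool remaining) = $1,358.21
Check: goods available $3,571.00 = COGS $2,212.79 + ending $1,358.21

Ending inventory = $1,358.21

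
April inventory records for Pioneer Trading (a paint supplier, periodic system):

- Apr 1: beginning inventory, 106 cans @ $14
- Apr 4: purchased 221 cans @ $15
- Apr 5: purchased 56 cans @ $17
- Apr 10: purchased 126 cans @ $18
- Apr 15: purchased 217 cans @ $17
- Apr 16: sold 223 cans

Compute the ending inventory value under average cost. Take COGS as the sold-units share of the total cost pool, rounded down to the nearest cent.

Apr 16, sell 223: 223/726 × $11,708.00 → $3,596.25
Ending inventory (cost pool remaining) = $8,111.75

Ending inventory = $8,111.75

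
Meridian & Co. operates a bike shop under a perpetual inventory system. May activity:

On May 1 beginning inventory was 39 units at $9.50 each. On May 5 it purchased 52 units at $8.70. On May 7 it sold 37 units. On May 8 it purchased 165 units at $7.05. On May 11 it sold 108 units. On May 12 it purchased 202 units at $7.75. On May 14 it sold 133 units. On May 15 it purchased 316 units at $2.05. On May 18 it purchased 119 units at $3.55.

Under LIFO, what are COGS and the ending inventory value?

COGS = $2,114.05; ending inventory = $2,507.85

May 7, 37 sold [LIFO — newest first]: 37 @ $8.70 = $321.90
May 11, 108 sold [LIFO — newest first]: 108 @ $7.05 = $761.40
May 14, 133 sold [LIFO — newest first]: 133 @ $7.75 = $1,030.75
Total COGS = $321.90 + $761.40 + $1,030.75 = $2,114.05
Ending inventory: 39 @ $9.50 + 15 @ $8.70 + 57 @ $7.05 + 69 @ $7.75 + 316 @ $2.05 + 119 @ $3.55 = $2,507.85
Check: goods available $4,621.90 = COGS $2,114.05 + ending $2,507.85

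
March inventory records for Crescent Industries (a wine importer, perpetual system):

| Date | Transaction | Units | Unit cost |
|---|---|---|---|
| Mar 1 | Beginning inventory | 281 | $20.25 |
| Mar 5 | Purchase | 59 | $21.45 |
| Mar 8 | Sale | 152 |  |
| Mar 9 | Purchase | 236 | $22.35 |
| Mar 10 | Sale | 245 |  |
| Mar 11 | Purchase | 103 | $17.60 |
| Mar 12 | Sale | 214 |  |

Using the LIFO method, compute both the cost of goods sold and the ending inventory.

COGS = $12,666.20; ending inventory = $1,377.00

Mar 8, 152 sold [LIFO — newest first]: 59 @ $21.45 + 93 @ $20.25 = $3,148.80
Mar 10, 245 sold [LIFO — newest first]: 236 @ $22.35 + 9 @ $20.25 = $5,456.85
Mar 12, 214 sold [LIFO — newest first]: 103 @ $17.60 + 111 @ $20.25 = $4,060.55
Total COGS = $3,148.80 + $5,456.85 + $4,060.55 = $12,666.20
Ending inventory: 68 @ $20.25 = $1,377.00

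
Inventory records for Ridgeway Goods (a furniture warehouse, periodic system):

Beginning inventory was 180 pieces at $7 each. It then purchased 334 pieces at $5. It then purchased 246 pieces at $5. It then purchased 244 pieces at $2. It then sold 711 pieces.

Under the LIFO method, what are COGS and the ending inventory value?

Sale 1 (711) [LIFO — newest first]: 244 @ $2 + 246 @ $5 + 221 @ $5 = $2,823
Ending inventory: 180 @ $7 + 113 @ $5 = $1,825

COGS = $2,823; ending inventory = $1,825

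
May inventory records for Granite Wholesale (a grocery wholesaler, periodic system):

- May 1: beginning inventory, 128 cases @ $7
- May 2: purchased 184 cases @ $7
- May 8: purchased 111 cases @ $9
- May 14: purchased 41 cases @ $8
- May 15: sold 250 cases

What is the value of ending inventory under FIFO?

Ending inventory = $1,761

May 15, 250 sold [FIFO — oldest first]: 128 @ $7 + 122 @ $7 = $1,750
Ending inventory: 62 @ $7 + 111 @ $9 + 41 @ $8 = $1,761
Check: goods available $3,511 = COGS $1,750 + ending $1,761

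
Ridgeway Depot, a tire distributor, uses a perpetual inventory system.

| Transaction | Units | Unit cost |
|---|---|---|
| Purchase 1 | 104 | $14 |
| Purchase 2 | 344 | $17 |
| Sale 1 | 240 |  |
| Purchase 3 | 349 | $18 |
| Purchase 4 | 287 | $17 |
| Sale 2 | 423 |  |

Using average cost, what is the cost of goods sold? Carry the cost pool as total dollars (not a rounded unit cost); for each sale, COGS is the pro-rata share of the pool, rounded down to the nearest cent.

COGS = $11,206.16

After Purchase 1: 104 on hand, pool $1,456.00 (≈ $14.0000 each)
After Purchase 2: 448 on hand, pool $7,304.00 (≈ $16.3036 each)
Sale 1, sell 240: 240/448 × $7,304.00 → $3,912.85
After Purchase 3: 557 on hand, pool $9,673.15 (≈ $17.3665 each)
After Purchase 4: 844 on hand, pool $14,552.15 (≈ $17.2419 each)
Sale 2, sell 423: 423/844 × $14,552.15 → $7,293.31
Total COGS = $3,912.85 + $7,293.31 = $11,206.16
Ending inventory (cost pool remaining) = $7,258.84
Check: goods available $18,465.00 = COGS $11,206.16 + ending $7,258.84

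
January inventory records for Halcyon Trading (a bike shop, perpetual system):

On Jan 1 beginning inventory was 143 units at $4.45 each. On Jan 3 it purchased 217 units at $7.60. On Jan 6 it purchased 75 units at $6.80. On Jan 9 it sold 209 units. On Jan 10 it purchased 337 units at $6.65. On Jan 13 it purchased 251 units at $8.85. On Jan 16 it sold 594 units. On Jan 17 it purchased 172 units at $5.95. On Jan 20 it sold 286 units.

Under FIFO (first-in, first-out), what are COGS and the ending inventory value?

Jan 9, 209 sold [FIFO — oldest first]: 143 @ $4.45 + 66 @ $7.60 = $1,137.95
Jan 16, 594 sold [FIFO — oldest first]: 151 @ $7.60 + 75 @ $6.80 + 337 @ $6.65 + 31 @ $8.85 = $4,173.00
Jan 20, 286 sold [FIFO — oldest first]: 220 @ $8.85 + 66 @ $5.95 = $2,339.70
Total COGS = $1,137.95 + $4,173.00 + $2,339.70 = $7,650.65
Ending inventory: 106 @ $5.95 = $630.70
Check: goods available $8,281.35 = COGS $7,650.65 + ending $630.70

COGS = $7,650.65; ending inventory = $630.70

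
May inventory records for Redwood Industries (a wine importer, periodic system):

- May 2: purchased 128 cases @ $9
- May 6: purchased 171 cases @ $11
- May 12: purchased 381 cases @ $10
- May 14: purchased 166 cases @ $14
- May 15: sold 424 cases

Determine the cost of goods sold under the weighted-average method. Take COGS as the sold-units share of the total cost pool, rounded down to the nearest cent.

COGS = $4,594.33

May 15, sell 424: 424/846 × $9,167.00 → $4,594.33
Ending inventory (cost pool remaining) = $4,572.67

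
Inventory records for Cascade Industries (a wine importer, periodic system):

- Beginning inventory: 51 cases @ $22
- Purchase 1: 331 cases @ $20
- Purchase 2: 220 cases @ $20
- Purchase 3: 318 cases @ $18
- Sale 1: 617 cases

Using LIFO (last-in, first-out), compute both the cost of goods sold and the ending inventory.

Sale 1 (617) [LIFO — newest first]: 318 @ $18 + 220 @ $20 + 79 @ $20 = $11,704
Ending inventory: 51 @ $22 + 252 @ $20 = $6,162

COGS = $11,704; ending inventory = $6,162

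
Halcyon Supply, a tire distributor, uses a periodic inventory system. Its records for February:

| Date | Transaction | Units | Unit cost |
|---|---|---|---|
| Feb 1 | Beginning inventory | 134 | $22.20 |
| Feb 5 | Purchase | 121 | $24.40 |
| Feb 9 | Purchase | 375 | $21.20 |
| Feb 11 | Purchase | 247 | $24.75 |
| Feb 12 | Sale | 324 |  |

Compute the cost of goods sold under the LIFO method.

Feb 12, 324 sold [LIFO — newest first]: 247 @ $24.75 + 77 @ $21.20 = $7,745.65
Ending inventory: 134 @ $22.20 + 121 @ $24.40 + 298 @ $21.20 = $12,244.80
Check: goods available $19,990.45 = COGS $7,745.65 + ending $12,244.80

COGS = $7,745.65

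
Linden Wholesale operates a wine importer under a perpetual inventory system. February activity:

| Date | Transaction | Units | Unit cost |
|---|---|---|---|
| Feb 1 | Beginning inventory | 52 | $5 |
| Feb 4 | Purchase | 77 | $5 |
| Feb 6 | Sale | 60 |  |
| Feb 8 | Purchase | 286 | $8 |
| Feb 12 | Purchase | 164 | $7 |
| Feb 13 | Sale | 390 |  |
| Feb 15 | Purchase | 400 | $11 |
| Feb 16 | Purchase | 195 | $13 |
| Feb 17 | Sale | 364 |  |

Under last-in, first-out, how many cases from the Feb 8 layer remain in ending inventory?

60

Feb 6, 60 sold [LIFO — newest first]: 60 @ $5 = $300
Feb 13, 390 sold [LIFO — newest first]: 164 @ $7 + 226 @ $8 = $2,956
Feb 17, 364 sold [LIFO — newest first]: 195 @ $13 + 169 @ $11 = $4,394
Total COGS = $300 + $2,956 + $4,394 = $7,650
Ending inventory: 52 @ $5 + 17 @ $5 + 60 @ $8 + 231 @ $11 = $3,366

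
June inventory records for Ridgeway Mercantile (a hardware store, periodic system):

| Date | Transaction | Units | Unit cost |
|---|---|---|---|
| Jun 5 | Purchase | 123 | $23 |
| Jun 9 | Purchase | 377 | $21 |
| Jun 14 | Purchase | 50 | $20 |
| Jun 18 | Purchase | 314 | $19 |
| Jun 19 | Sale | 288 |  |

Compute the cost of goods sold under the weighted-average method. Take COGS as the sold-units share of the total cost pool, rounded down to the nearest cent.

Jun 19, sell 288: 288/864 × $17,712.00 → $5,904.00
Ending inventory (cost pool remaining) = $11,808.00
Check: goods available $17,712.00 = COGS $5,904.00 + ending $11,808.00

COGS = $5,904.00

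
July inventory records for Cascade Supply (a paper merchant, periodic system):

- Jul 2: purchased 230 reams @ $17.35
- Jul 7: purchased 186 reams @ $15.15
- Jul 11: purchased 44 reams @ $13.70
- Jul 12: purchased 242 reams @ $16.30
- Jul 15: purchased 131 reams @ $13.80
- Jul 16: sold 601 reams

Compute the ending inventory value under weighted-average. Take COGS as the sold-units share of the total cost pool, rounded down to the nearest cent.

Ending inventory = $3,666.22

Jul 16, sell 601: 601/833 × $13,163.60 → $9,497.38
Ending inventory (cost pool remaining) = $3,666.22
Check: goods available $13,163.60 = COGS $9,497.38 + ending $3,666.22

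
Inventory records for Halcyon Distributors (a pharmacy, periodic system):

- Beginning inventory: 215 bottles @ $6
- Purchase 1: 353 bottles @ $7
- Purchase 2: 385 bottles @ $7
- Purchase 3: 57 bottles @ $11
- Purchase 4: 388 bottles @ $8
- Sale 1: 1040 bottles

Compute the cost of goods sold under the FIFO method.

COGS = $7,323

Sale 1 (1040) [FIFO — oldest first]: 215 @ $6 + 353 @ $7 + 385 @ $7 + 57 @ $11 + 30 @ $8 = $7,323
Ending inventory: 358 @ $8 = $2,864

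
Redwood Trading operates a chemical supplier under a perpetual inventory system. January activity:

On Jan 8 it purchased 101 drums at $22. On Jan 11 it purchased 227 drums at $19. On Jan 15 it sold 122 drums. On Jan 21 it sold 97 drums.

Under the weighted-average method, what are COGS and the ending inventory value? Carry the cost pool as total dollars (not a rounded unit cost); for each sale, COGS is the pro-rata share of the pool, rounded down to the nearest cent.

COGS = $4,363.30; ending inventory = $2,171.70

After Jan 8: 101 on hand, pool $2,222.00 (≈ $22.0000 each)
After Jan 11: 328 on hand, pool $6,535.00 (≈ $19.9238 each)
Jan 15, sell 122: 122/328 × $6,535.00 → $2,430.70
Jan 21, sell 97: 97/206 × $4,104.30 → $1,932.60
Total COGS = $2,430.70 + $1,932.60 = $4,363.30
Ending inventory (cost pool remaining) = $2,171.70
Check: goods available $6,535.00 = COGS $4,363.30 + ending $2,171.70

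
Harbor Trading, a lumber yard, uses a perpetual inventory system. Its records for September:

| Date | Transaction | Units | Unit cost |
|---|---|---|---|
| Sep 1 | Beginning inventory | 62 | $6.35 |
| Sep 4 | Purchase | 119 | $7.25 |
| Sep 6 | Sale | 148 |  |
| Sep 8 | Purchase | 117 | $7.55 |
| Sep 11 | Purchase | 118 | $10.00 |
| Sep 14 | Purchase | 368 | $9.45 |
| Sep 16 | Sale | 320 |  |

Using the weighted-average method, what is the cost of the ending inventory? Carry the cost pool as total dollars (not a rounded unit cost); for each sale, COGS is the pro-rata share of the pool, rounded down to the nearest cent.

After Sep 1: 62 on hand, pool $393.70 (≈ $6.3500 each)
After Sep 4: 181 on hand, pool $1,256.45 (≈ $6.9417 each)
Sep 6, sell 148: 148/181 × $1,256.45 → $1,027.37
After Sep 8: 150 on hand, pool $1,112.43 (≈ $7.4162 each)
After Sep 11: 268 on hand, pool $2,292.43 (≈ $8.5538 each)
After Sep 14: 636 on hand, pool $5,770.03 (≈ $9.0724 each)
Sep 16, sell 320: 320/636 × $5,770.03 → $2,903.15
Total COGS = $1,027.37 + $2,903.15 = $3,930.52
Ending inventory (cost pool remaining) = $2,866.88

Ending inventory = $2,866.88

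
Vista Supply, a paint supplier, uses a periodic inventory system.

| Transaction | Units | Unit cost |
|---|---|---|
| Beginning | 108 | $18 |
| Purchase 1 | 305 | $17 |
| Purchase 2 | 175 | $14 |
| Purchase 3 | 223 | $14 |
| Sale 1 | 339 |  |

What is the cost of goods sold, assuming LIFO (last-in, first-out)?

COGS = $4,746

Sale 1 (339) [LIFO — newest first]: 223 @ $14 + 116 @ $14 = $4,746
Ending inventory: 108 @ $18 + 305 @ $17 + 59 @ $14 = $7,955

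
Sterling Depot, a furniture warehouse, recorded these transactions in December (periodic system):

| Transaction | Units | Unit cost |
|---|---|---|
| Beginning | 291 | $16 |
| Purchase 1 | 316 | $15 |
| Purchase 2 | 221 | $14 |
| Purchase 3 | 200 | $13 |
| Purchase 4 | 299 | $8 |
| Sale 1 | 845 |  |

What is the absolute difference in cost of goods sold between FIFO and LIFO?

$2,750

FIFO COGS: 291 @ $16 + 316 @ $15 + 221 @ $14 + 17 @ $13 = $12,711
LIFO COGS: 299 @ $8 + 200 @ $13 + 221 @ $14 + 125 @ $15 = $9,961
Difference = |$12,711 − $9,961| = $2,750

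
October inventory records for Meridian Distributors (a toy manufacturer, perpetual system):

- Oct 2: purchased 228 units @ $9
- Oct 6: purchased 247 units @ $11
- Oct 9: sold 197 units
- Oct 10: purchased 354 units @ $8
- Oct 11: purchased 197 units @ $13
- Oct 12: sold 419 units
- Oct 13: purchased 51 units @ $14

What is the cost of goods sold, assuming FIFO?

COGS = $5,897

Oct 9, 197 sold [FIFO — oldest first]: 197 @ $9 = $1,773
Oct 12, 419 sold [FIFO — oldest first]: 31 @ $9 + 247 @ $11 + 141 @ $8 = $4,124
Total COGS = $1,773 + $4,124 = $5,897
Ending inventory: 213 @ $8 + 197 @ $13 + 51 @ $14 = $4,979
Check: goods available $10,876 = COGS $5,897 + ending $4,979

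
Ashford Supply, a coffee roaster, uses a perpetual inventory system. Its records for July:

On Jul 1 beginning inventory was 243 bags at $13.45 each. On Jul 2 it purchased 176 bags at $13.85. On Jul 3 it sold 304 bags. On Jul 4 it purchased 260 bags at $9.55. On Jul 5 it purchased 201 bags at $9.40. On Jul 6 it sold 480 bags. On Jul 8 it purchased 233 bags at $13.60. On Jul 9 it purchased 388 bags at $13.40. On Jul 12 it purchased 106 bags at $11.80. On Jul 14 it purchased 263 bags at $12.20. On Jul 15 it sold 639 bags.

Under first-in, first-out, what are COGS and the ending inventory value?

Jul 3, 304 sold [FIFO — oldest first]: 243 @ $13.45 + 61 @ $13.85 = $4,113.20
Jul 6, 480 sold [FIFO — oldest first]: 115 @ $13.85 + 260 @ $9.55 + 105 @ $9.40 = $5,062.75
Jul 15, 639 sold [FIFO — oldest first]: 96 @ $9.40 + 233 @ $13.60 + 310 @ $13.40 = $8,225.20
Total COGS = $4,113.20 + $5,062.75 + $8,225.20 = $17,401.15
Ending inventory: 78 @ $13.40 + 106 @ $11.80 + 263 @ $12.20 = $5,504.60

COGS = $17,401.15; ending inventory = $5,504.60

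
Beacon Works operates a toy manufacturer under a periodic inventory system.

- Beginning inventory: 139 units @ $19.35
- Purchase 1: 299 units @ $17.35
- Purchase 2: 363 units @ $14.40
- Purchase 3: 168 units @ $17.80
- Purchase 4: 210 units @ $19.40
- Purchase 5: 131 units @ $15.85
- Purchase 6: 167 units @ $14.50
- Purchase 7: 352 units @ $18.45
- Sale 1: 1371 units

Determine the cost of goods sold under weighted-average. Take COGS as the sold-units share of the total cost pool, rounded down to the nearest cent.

COGS = $23,358.08

Sale 1, sell 1371: 1371/1829 × $31,161.15 → $23,358.08
Ending inventory (cost pool remaining) = $7,803.07
Check: goods available $31,161.15 = COGS $23,358.08 + ending $7,803.07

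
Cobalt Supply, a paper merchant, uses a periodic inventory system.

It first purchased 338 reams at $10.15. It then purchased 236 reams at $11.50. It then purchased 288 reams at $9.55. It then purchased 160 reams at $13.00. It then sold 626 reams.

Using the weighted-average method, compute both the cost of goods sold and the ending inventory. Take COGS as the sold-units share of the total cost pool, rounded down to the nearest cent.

COGS = $6,722.51; ending inventory = $4,252.59

Sale 1, sell 626: 626/1022 × $10,975.10 → $6,722.51
Ending inventory (cost pool remaining) = $4,252.59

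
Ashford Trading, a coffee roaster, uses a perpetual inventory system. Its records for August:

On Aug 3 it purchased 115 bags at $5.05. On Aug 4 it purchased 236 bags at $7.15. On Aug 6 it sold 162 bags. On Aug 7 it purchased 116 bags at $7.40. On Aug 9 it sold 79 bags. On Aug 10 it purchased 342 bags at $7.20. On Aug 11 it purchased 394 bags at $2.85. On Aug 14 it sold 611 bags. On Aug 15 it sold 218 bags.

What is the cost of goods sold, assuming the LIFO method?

Aug 6, 162 sold [LIFO — newest first]: 162 @ $7.15 = $1,158.30
Aug 9, 79 sold [LIFO — newest first]: 79 @ $7.40 = $584.60
Aug 14, 611 sold [LIFO — newest first]: 394 @ $2.85 + 217 @ $7.20 = $2,685.30
Aug 15, 218 sold [LIFO — newest first]: 125 @ $7.20 + 37 @ $7.40 + 56 @ $7.15 = $1,574.20
Total COGS = $1,158.30 + $584.60 + $2,685.30 + $1,574.20 = $6,002.40
Ending inventory: 115 @ $5.05 + 18 @ $7.15 = $709.45

COGS = $6,002.40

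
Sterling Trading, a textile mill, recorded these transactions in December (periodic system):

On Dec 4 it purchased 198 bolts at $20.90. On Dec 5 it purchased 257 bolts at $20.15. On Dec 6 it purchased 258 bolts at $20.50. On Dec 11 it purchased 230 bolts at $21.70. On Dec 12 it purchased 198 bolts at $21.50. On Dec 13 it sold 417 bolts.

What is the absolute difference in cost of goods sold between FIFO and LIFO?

FIFO COGS: 198 @ $20.90 + 219 @ $20.15 = $8,551.05
LIFO COGS: 198 @ $21.50 + 219 @ $21.70 = $9,009.30
Difference = |$8,551.05 − $9,009.30| = $458.25

$458.25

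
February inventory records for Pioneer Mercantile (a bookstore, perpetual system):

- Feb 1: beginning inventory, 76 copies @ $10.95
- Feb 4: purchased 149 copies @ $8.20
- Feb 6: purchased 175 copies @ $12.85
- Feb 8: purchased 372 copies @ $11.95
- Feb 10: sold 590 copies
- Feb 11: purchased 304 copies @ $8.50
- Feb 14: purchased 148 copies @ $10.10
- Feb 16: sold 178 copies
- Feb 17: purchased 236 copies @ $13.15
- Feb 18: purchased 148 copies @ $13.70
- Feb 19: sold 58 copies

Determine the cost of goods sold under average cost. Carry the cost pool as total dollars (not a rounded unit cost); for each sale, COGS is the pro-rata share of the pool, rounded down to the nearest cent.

After Feb 1: 76 on hand, pool $832.20 (≈ $10.9500 each)
After Feb 4: 225 on hand, pool $2,054.00 (≈ $9.1289 each)
After Feb 6: 400 on hand, pool $4,302.75 (≈ $10.7569 each)
After Feb 8: 772 on hand, pool $8,748.15 (≈ $11.3318 each)
Feb 10, sell 590: 590/772 × $8,748.15 → $6,685.76
After Feb 11: 486 on hand, pool $4,646.39 (≈ $9.5605 each)
After Feb 14: 634 on hand, pool $6,141.19 (≈ $9.6864 each)
Feb 16, sell 178: 178/634 × $6,141.19 → $1,724.18
After Feb 17: 692 on hand, pool $7,520.41 (≈ $10.8676 each)
After Feb 18: 840 on hand, pool $9,548.01 (≈ $11.3667 each)
Feb 19, sell 58: 58/840 × $9,548.01 → $659.26
Total COGS = $6,685.76 + $1,724.18 + $659.26 = $9,069.20
Ending inventory (cost pool remaining) = $8,888.75

COGS = $9,069.20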